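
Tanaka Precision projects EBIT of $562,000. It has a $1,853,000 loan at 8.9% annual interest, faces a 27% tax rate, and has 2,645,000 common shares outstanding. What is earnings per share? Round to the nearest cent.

Interest = $164,917.00, so EBT = $562,000 − $164,917.00 = $397,083.00.
Net income = $397,083.00 × (1 − 0.27) = $289,870.59.
Per share: $289,870.59 / 2,645,000 shares = $0.11.

$0.11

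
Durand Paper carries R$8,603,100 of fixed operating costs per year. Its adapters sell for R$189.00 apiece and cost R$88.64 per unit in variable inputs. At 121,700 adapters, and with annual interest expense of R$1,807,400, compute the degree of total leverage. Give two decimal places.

6.77

Total contribution margin = 121,700 × R$100.36 = R$12,213,812.00.
EBIT = R$12,213,812.00 − R$8,603,100 = R$3,610,712.00. Interest = R$1,807,400.00, so EBIT − I = R$1,803,312.00.
Degree of total leverage = total CM / (EBIT − interest) = R$12,213,812.00 / R$1,803,312.00 = 6.7730.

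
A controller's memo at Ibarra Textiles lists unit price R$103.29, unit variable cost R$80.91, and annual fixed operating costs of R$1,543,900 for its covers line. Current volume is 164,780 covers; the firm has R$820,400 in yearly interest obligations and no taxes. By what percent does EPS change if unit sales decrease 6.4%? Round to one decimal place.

Contribution at this volume is 164,780 × R$22.38 = R$3,687,776.40.
Subtracting fixed costs: EBIT = R$3,687,776.40 − R$1,543,900 = R$2,143,876.40.
Interest = R$820,400.00, so EBIT − I = R$1,323,476.40.
Degree of combined leverage = contribution ÷ (EBIT − I) = R$3,687,776.40 ÷ R$1,323,476.40 = 2.7864.
%ΔEPS = DCL × %ΔSales = 2.7864 × -6.4% = -17.8%.

-17.8%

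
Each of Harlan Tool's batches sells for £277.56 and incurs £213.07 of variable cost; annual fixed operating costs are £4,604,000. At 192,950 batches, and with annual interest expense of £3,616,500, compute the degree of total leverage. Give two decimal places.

2.95

Total contribution margin = 192,950 × £64.49 = £12,443,345.50.
Subtracting fixed costs: EBIT = £12,443,345.50 − £4,604,000 = £7,839,345.50. Interest = £3,616,500.00.
DOL = £12,443,345.50 ÷ £7,839,345.50 = 1.5873; DFL = £7,839,345.50 ÷ £4,222,845.50 = 1.8564.
DCL = DOL × DFL = 1.5873 × 1.8564 = 2.9467.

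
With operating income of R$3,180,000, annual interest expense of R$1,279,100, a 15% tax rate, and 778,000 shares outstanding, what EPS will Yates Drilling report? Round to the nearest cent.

R$2.08

Pre-tax income = R$3,180,000 − R$1,279,100.00 = R$1,900,900.00.
After tax at 15%: net income = R$1,900,900.00 × 0.85 = R$1,615,765.00.
Per share: R$1,615,765.00 / 778,000 shares = R$2.08.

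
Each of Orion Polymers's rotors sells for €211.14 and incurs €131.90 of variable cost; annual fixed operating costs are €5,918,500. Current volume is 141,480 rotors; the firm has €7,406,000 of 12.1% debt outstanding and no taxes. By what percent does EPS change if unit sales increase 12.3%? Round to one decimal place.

+31.4%

At 141,480 units, contribution = 141,480 × €79.24 = €11,210,875.20.
Operating income = contribution − fixed costs = €11,210,875.20 − €5,918,500 = €5,292,375.20.
Interest = €896,126.00, so EBIT − I = €4,396,249.20.
DCL = total CM / (EBIT − I) = €11,210,875.20 / €4,396,249.20 = 2.5501.
EPS therefore changes by 2.5501 × (+12.3%) = +31.4%.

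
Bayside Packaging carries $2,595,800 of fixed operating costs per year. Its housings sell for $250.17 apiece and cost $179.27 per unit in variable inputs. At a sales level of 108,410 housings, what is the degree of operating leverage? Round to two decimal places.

1.51

Total contribution margin = 108,410 × $70.90 = $7,686,269.00.
Operating income = contribution − fixed costs = $7,686,269.00 − $2,595,800 = $5,090,469.00.
DOL = contribution ÷ EBIT = $7,686,269.00 ÷ $5,090,469.00 = 1.5099.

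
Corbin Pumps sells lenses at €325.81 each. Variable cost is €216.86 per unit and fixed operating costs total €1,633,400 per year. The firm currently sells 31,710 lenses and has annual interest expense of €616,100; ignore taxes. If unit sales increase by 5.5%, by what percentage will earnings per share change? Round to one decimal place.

Total contribution margin = 31,710 × €108.95 = €3,454,804.50.
Subtracting fixed costs: EBIT = €3,454,804.50 − €1,633,400 = €1,821,404.50.
Interest = €616,100.00, so EBIT − I = €1,205,304.50.
DCL = total CM / (EBIT − I) = €3,454,804.50 / €1,205,304.50 = 2.8663.
EPS therefore changes by 2.8663 × (+5.5%) = +15.8%.

+15.8%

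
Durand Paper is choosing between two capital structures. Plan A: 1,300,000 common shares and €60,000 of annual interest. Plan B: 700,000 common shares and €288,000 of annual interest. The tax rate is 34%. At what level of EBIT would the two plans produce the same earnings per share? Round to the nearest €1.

€554,000

Set EPS_A = EPS_B: (EBIT − €60,000)(1 − 0.34) ÷ 1,300,000 = (EBIT − €288,000)(1 − 0.34) ÷ 700,000.
Cancelling (1 − t) and cross-multiplying: 700,000·(EBIT − 60,000) = 1,300,000·(EBIT − 288,000).
Solving, EBIT = (288,000·1,300,000 − 60,000·700,000) / (1,300,000 − 700,000) = 332,400,000,000 / 600,000 = 554,000.00.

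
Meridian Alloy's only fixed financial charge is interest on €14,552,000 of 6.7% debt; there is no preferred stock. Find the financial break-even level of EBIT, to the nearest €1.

€974,984

Annual interest = 6.7% × €14,552,000 = €974,984.00.
With no preferred dividends, EPS = 0 when EBIT exactly covers interest, so the financial break-even EBIT is €974,984.00.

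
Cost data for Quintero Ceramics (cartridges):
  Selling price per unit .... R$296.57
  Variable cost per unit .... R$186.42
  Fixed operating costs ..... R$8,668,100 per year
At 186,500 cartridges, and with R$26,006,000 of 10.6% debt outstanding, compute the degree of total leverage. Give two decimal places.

2.25

Total contribution margin = 186,500 × R$110.15 = R$20,542,975.00.
EBIT = R$20,542,975.00 − R$8,668,100 = R$11,874,875.00. Interest = R$2,756,636.00.
DOL = R$20,542,975.00 ÷ R$11,874,875.00 = 1.7300; DFL = R$11,874,875.00 ÷ R$9,118,239.00 = 1.3023.
DCL = DOL × DFL = 1.7300 × 1.3023 = 2.2530.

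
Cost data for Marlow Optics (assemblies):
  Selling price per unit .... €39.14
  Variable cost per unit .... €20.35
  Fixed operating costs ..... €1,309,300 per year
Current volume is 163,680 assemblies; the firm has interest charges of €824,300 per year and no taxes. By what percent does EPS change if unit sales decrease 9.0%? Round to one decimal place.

Total contribution margin = 163,680 × €18.79 = €3,075,547.20.
Subtracting fixed costs: EBIT = €3,075,547.20 − €1,309,300 = €1,766,247.20.
Interest = €824,300.00, so EBIT − I = €941,947.20.
DCL = total CM / (EBIT − I) = €3,075,547.20 / €941,947.20 = 3.2651.
%ΔEPS = DCL × %ΔSales = 3.2651 × -9.0% = -29.4%.

-29.4%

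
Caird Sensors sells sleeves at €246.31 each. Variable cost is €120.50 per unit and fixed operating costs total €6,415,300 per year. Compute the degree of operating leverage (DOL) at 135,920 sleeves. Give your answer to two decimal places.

1.60

Total contribution margin = 135,920 × €125.81 = €17,100,095.20.
EBIT = €17,100,095.20 − €6,415,300 = €10,684,795.20.
Degree of operating leverage = €17,100,095.20 / €10,684,795.20 = 1.6004.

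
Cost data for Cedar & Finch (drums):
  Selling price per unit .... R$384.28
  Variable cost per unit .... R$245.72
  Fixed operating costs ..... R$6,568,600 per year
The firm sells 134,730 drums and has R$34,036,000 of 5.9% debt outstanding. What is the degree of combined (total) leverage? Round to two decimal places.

1.85

Contribution at this volume is 134,730 × R$138.56 = R$18,668,188.80.
Operating income = contribution − fixed costs = R$18,668,188.80 − R$6,568,600 = R$12,099,588.80. Interest = R$2,008,124.00.
DOL = R$18,668,188.80 ÷ R$12,099,588.80 = 1.5429; DFL = R$12,099,588.80 ÷ R$10,091,464.80 = 1.1990.
DCL = DOL × DFL = 1.5429 × 1.1990 = 1.8499.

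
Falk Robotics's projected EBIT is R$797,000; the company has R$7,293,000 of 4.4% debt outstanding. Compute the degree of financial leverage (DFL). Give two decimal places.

Annual interest charges come to R$320,892.00.
Degree of financial leverage = EBIT / (EBIT − interest) = R$797,000 / R$476,108.00 = 1.6740.

1.67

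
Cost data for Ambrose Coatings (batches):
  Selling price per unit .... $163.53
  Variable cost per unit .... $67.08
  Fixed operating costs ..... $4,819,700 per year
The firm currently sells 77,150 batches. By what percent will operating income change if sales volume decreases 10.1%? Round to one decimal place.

At 77,150 units, contribution = 77,150 × $96.45 = $7,441,117.50.
EBIT = $7,441,117.50 − $4,819,700 = $2,621,417.50.
So DOL = total CM / EBIT = $7,441,117.50 / $2,621,417.50 = 2.8386.
Operating income changes by 2.8386 × -10.1% = -28.7%.

-28.7%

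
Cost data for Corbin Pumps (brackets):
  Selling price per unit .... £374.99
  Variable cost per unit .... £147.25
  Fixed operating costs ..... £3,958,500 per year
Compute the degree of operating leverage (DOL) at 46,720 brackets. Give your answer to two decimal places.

Total contribution margin = 46,720 × £227.74 = £10,640,012.80.
Subtracting fixed costs: EBIT = £10,640,012.80 − £3,958,500 = £6,681,512.80.
So DOL = total CM / EBIT = £10,640,012.80 / £6,681,512.80 = 1.5925.

1.59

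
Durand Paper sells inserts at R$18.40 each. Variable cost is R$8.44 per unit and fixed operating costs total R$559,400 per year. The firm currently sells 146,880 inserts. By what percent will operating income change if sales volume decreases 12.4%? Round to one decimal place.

At 146,880 units, contribution = 146,880 × R$9.96 = R$1,462,924.80.
EBIT = R$1,462,924.80 − R$559,400 = R$903,524.80.
So DOL = total CM / EBIT = R$1,462,924.80 / R$903,524.80 = 1.6191.
%ΔEBIT = DOL × %ΔSales = 1.6191 × -12.4% = -20.1%.

-20.1%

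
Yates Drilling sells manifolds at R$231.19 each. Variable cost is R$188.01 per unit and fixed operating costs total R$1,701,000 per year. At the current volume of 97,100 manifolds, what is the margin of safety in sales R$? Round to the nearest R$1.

Unit CM = price − variable cost = R$231.19 − R$188.01 = R$43.18. Break-even units = R$1,701,000 ÷ R$43.18 = 39,393.24; break-even revenue = 39,393.24 × R$231.19 = R$9,107,322.60.
Current sales = 97,100 × R$231.19 = R$22,448,549.00.
Margin of safety = R$22,448,549.00 − R$9,107,322.60 = R$13,341,226.

R$13,341,226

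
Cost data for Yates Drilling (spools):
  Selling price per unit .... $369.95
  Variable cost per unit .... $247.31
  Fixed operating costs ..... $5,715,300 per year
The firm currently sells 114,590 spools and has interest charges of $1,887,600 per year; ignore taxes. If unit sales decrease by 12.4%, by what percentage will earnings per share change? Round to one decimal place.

-27.0%

Total contribution margin = 114,590 × $122.64 = $14,053,317.60.
Operating income = contribution − fixed costs = $14,053,317.60 − $5,715,300 = $8,338,017.60.
After interest of $1,887,600.00, pre-tax earnings = $6,450,417.60.
Degree of combined leverage = contribution ÷ (EBIT − I) = $14,053,317.60 ÷ $6,450,417.60 = 2.1787.
%ΔEPS = DCL × %ΔSales = 2.1787 × -12.4% = -27.0%.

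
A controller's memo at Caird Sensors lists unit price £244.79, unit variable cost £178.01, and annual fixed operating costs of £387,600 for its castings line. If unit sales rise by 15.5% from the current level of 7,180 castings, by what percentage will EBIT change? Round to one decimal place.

Contribution at this volume is 7,180 × £66.78 = £479,480.40.
Operating income = contribution − fixed costs = £479,480.40 − £387,600 = £91,880.40.
DOL = contribution ÷ EBIT = £479,480.40 ÷ £91,880.40 = 5.2185.
%ΔEBIT = DOL × %ΔSales = 5.2185 × +15.5% = +80.9%.

+80.9%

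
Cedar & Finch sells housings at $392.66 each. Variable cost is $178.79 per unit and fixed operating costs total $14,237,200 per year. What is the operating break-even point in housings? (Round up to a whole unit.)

66,570 housings

Each unit contributes $392.66 − $178.79 = $213.87.
Break-even Q = $14,237,200 / $213.87 = 66,569.41 → 66,570 housings.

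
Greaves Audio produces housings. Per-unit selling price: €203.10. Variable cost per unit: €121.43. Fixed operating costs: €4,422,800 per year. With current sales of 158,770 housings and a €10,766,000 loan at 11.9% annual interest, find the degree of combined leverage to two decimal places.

1.79

Total contribution margin = 158,770 × €81.67 = €12,966,745.90.
EBIT = €12,966,745.90 − €4,422,800 = €8,543,945.90. Interest = €1,281,154.00, so EBIT − I = €7,262,791.90.
DCL = contribution ÷ (EBIT − I) = €12,966,745.90 ÷ €7,262,791.90 = 1.7854.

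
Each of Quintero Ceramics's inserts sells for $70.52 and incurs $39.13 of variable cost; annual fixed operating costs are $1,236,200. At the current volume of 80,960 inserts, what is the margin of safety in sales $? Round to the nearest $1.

Contribution margin per unit = $70.52 − $39.13 = $31.39. Break-even units = $1,236,200 ÷ $31.39 = 39,381.97; break-even revenue = 39,381.97 × $70.52 = $2,777,216.44.
Current sales = 80,960 × $70.52 = $5,709,299.20.
Margin of safety = $5,709,299.20 − $2,777,216.44 = $2,932,083.

$2,932,083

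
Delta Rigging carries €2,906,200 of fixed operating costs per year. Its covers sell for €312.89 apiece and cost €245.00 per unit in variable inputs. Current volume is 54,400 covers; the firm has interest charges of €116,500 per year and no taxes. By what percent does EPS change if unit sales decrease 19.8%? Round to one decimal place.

-109.1%

At 54,400 units, contribution = 54,400 × €67.89 = €3,693,216.00.
Subtracting fixed costs: EBIT = €3,693,216.00 − €2,906,200 = €787,016.00.
After interest of €116,500.00, pre-tax earnings = €670,516.00.
Degree of combined leverage = contribution ÷ (EBIT − I) = €3,693,216.00 ÷ €670,516.00 = 5.5080.
EPS therefore changes by 5.5080 × (-19.8%) = -109.1%.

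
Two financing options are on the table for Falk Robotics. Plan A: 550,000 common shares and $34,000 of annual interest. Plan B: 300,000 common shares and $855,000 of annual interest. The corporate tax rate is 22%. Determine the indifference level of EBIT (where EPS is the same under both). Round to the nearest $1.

At indifference, (EBIT − 34,000)(1 − t)/550,000 = (EBIT − 855,000)(1 − t)/300,000.
The (1 − t) factor cancels: (EBIT − 34,000) × 300,000 = (EBIT − 855,000) × 550,000.
Solving, EBIT = (855,000·550,000 − 34,000·300,000) / (550,000 − 300,000) = 460,050,000,000 / 250,000 = 1,840,200.00.

$1,840,200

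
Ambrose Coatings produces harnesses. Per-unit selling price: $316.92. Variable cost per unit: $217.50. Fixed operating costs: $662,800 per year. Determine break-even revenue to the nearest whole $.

Contribution margin per unit = $316.92 − $217.50 = $99.42, a CM ratio of $99.42 ÷ $316.92 = 0.3137.
Break-even revenue = fixed costs × price ÷ CM = $662,800 × $316.92 ÷ $99.42 = $2,112,800.

$2,112,800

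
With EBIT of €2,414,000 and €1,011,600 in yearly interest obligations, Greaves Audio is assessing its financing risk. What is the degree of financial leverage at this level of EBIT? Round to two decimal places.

Interest = €1,011,600.00.
DFL = EBIT ÷ (EBIT − I) = €2,414,000 ÷ (€2,414,000 − €1,011,600.00) = €2,414,000 ÷ €1,402,400.00 = 1.7213.

1.72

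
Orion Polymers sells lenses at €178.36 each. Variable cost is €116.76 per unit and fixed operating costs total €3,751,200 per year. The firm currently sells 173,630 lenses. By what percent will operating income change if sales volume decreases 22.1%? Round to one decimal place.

Contribution at this volume is 173,630 × €61.60 = €10,695,608.00.
Subtracting fixed costs: EBIT = €10,695,608.00 − €3,751,200 = €6,944,408.00.
DOL = contribution ÷ EBIT = €10,695,608.00 ÷ €6,944,408.00 = 1.5402.
Operating income changes by 1.5402 × -22.1% = -34.0%.

-34.0%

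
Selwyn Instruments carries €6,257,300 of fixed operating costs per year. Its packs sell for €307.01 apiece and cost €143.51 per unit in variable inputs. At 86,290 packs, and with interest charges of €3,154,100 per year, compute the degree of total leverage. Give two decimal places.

3.00

Total contribution margin = 86,290 × €163.50 = €14,108,415.00.
Subtracting fixed costs: EBIT = €14,108,415.00 − €6,257,300 = €7,851,115.00. Interest = €3,154,100.00, so EBIT − I = €4,697,015.00.
Degree of total leverage = total CM / (EBIT − interest) = €14,108,415.00 / €4,697,015.00 = 3.0037.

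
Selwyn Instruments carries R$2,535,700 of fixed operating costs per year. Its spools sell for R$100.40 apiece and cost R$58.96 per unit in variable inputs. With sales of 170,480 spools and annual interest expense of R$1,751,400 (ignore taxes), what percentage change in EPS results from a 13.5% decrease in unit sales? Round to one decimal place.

-34.3%

Total contribution margin = 170,480 × R$41.44 = R$7,064,691.20.
EBIT = R$7,064,691.20 − R$2,535,700 = R$4,528,991.20.
Interest = R$1,751,400.00, so EBIT − I = R$2,777,591.20.
Degree of combined leverage = contribution ÷ (EBIT − I) = R$7,064,691.20 ÷ R$2,777,591.20 = 2.5435.
%ΔEPS = DCL × %ΔSales = 2.5435 × -13.5% = -34.3%.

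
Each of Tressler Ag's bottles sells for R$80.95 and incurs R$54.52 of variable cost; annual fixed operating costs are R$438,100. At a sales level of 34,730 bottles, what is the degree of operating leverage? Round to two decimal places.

At 34,730 units, contribution = 34,730 × R$26.43 = R$917,913.90.
Operating income = contribution − fixed costs = R$917,913.90 − R$438,100 = R$479,813.90.
So DOL = total CM / EBIT = R$917,913.90 / R$479,813.90 = 1.9131.

1.91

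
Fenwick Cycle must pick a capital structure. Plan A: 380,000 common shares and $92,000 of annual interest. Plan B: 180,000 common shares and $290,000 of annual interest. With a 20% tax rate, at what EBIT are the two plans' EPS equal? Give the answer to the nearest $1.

At indifference, (EBIT − 92,000)(1 − t)/380,000 = (EBIT − 290,000)(1 − t)/180,000.
Cancelling (1 − t) and cross-multiplying: 180,000·(EBIT − 92,000) = 380,000·(EBIT − 290,000).
Solving, EBIT = (290,000·380,000 − 92,000·180,000) / (380,000 − 180,000) = 93,640,000,000 / 200,000 = 468,200.00.

$468,200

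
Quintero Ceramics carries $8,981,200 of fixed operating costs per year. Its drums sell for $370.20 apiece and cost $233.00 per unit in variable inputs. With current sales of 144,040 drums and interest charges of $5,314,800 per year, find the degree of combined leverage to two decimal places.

3.62

Contribution at this volume is 144,040 × $137.20 = $19,762,288.00.
Operating income = contribution − fixed costs = $19,762,288.00 − $8,981,200 = $10,781,088.00. Interest = $5,314,800.00.
DOL = $19,762,288.00 ÷ $10,781,088.00 = 1.8331; DFL = $10,781,088.00 ÷ $5,466,288.00 = 1.9723.
Combined leverage = 1.8331 × 1.9723 = 3.6154.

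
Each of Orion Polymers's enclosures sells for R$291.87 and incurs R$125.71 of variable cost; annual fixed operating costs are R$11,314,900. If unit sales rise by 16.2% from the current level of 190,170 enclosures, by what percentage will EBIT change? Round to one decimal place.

Total contribution margin = 190,170 × R$166.16 = R$31,598,647.20.
Subtracting fixed costs: EBIT = R$31,598,647.20 − R$11,314,900 = R$20,283,747.20.
So DOL = total CM / EBIT = R$31,598,647.20 / R$20,283,747.20 = 1.5578.
Operating income changes by 1.5578 × +16.2% = +25.2%.

+25.2%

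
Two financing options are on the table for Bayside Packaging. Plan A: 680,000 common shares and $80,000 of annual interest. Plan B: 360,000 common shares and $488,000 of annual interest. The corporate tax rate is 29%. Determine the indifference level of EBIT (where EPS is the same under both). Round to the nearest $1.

$947,000

Set EPS_A = EPS_B: (EBIT − $80,000)(1 − 0.29) ÷ 680,000 = (EBIT − $488,000)(1 − 0.29) ÷ 360,000.
The (1 − t) factor cancels: (EBIT − 80,000) × 360,000 = (EBIT − 488,000) × 680,000.
EBIT × (680,000 − 360,000) = 488,000 × 680,000 − 80,000 × 360,000 = 303,040,000,000, so EBIT = 303,040,000,000 ÷ 320,000 = 947,000.00.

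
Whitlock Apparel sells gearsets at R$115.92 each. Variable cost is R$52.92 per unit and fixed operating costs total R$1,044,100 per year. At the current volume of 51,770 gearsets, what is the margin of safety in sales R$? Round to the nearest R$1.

R$4,080,034

Contribution margin per unit = R$115.92 − R$52.92 = R$63.00. Break-even units = R$1,044,100 ÷ R$63.00 = 16,573.02; break-even revenue = 16,573.02 × R$115.92 = R$1,921,144.00.
Current sales = 51,770 × R$115.92 = R$6,001,178.40.
Margin of safety = R$6,001,178.40 − R$1,921,144.00 = R$4,080,034.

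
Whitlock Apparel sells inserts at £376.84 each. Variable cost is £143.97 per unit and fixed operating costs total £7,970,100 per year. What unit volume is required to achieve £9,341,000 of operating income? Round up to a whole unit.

Contribution margin per unit = £376.84 − £143.97 = £232.87.
Units = (FC + target) / CM = (£7,970,100 + £9,341,000) / £232.87 = 74,338.04, so 74,339 inserts.

74,339 inserts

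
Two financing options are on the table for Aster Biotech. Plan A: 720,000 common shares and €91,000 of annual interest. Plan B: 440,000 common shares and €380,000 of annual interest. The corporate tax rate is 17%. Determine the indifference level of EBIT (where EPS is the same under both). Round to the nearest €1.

€834,143

Set EPS_A = EPS_B: (EBIT − €91,000)(1 − 0.17) ÷ 720,000 = (EBIT − €380,000)(1 − 0.17) ÷ 440,000.
The (1 − t) factor cancels: (EBIT − 91,000) × 440,000 = (EBIT − 380,000) × 720,000.
EBIT × (720,000 − 440,000) = 380,000 × 720,000 − 91,000 × 440,000 = 233,560,000,000, so EBIT = 233,560,000,000 ÷ 280,000 = 834,142.86.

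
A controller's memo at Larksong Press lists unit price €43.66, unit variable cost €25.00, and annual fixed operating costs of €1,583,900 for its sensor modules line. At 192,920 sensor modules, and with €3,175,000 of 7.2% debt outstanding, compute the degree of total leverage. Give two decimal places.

2.01

Total contribution margin = 192,920 × €18.66 = €3,599,887.20.
Subtracting fixed costs: EBIT = €3,599,887.20 − €1,583,900 = €2,015,987.20. Interest = €228,600.00, so EBIT − I = €1,787,387.20.
Degree of total leverage = total CM / (EBIT − interest) = €3,599,887.20 / €1,787,387.20 = 2.0141.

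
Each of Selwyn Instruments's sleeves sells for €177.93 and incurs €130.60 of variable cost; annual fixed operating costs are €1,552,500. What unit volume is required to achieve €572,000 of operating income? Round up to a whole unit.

Contribution margin per unit = €177.93 − €130.60 = €47.33.
Units = (FC + target) / CM = (€1,552,500 + €572,000) / €47.33 = 44,886.96, so 44,887 sleeves.

44,887 sleeves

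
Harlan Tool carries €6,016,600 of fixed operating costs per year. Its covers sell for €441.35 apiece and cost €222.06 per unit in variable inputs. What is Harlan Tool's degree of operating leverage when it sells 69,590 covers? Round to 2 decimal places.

1.65

Total contribution margin = 69,590 × €219.29 = €15,260,391.10.
EBIT = €15,260,391.10 − €6,016,600 = €9,243,791.10.
So DOL = total CM / EBIT = €15,260,391.10 / €9,243,791.10 = 1.6509.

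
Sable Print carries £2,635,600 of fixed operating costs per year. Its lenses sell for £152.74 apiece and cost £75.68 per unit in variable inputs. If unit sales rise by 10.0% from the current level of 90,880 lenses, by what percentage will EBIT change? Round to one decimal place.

+16.0%

At 90,880 units, contribution = 90,880 × £77.06 = £7,003,212.80.
Operating income = contribution − fixed costs = £7,003,212.80 − £2,635,600 = £4,367,612.80.
Degree of operating leverage = £7,003,212.80 / £4,367,612.80 = 1.6034.
Operating income changes by 1.6034 × +10.0% = +16.0%.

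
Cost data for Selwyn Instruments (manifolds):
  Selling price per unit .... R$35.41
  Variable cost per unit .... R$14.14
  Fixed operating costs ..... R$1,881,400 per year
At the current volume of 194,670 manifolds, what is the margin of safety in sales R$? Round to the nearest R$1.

R$3,761,136

Contribution margin per unit = R$35.41 − R$14.14 = R$21.27. Break-even units = R$1,881,400 ÷ R$21.27 = 88,453.22; break-even revenue = 88,453.22 × R$35.41 = R$3,132,128.54.
Actual sales revenue = 194,670 × R$35.41 = R$6,893,264.70.
Margin of safety = R$6,893,264.70 − R$3,132,128.54 = R$3,761,136.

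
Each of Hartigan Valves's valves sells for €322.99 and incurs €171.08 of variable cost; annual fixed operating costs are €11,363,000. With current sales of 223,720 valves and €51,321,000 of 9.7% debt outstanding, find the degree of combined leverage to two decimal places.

1.93

At 223,720 units, contribution = 223,720 × €151.91 = €33,985,305.20.
EBIT = €33,985,305.20 − €11,363,000 = €22,622,305.20. Interest = €4,978,137.00.
DOL = €33,985,305.20 ÷ €22,622,305.20 = 1.5023; DFL = €22,622,305.20 ÷ €17,644,168.20 = 1.2821.
DCL = DOL × DFL = 1.5023 × 1.2821 = 1.9261.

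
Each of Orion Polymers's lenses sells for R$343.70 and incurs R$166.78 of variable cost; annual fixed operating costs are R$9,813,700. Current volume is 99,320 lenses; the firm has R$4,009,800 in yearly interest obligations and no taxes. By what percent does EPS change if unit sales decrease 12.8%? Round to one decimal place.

Total contribution margin = 99,320 × R$176.92 = R$17,571,694.40.
EBIT = R$17,571,694.40 − R$9,813,700 = R$7,757,994.40.
Interest = R$4,009,800.00, so EBIT − I = R$3,748,194.40.
DCL = total CM / (EBIT − I) = R$17,571,694.40 / R$3,748,194.40 = 4.6880.
EPS therefore changes by 4.6880 × (-12.8%) = -60.0%.

-60.0%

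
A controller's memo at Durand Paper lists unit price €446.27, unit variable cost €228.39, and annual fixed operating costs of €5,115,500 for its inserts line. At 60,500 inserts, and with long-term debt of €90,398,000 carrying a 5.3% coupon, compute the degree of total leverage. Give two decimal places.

4.02

At 60,500 units, contribution = 60,500 × €217.88 = €13,181,740.00.
Operating income = contribution − fixed costs = €13,181,740.00 − €5,115,500 = €8,066,240.00. Interest = €4,791,094.00.
DOL = €13,181,740.00 ÷ €8,066,240.00 = 1.6342; DFL = €8,066,240.00 ÷ €3,275,146.00 = 2.4629.
DCL = DOL × DFL = 1.6342 × 2.4629 = 4.0249.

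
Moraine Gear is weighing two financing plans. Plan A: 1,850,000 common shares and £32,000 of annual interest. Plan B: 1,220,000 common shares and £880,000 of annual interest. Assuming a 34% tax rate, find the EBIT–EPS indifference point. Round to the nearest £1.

Set EPS_A = EPS_B: (EBIT − £32,000)(1 − 0.34) ÷ 1,850,000 = (EBIT − £880,000)(1 − 0.34) ÷ 1,220,000.
Cancelling (1 − t) and cross-multiplying: 1,220,000·(EBIT − 32,000) = 1,850,000·(EBIT − 880,000).
Solving, EBIT = (880,000·1,850,000 − 32,000·1,220,000) / (1,850,000 − 1,220,000) = 1,588,960,000,000 / 630,000 = 2,522,158.73.

£2,522,159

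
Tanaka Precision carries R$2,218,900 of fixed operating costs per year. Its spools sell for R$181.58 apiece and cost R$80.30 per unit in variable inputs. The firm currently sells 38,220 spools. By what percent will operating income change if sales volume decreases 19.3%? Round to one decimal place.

-45.2%

At 38,220 units, contribution = 38,220 × R$101.28 = R$3,870,921.60.
EBIT = R$3,870,921.60 − R$2,218,900 = R$1,652,021.60.
So DOL = total CM / EBIT = R$3,870,921.60 / R$1,652,021.60 = 2.3431.
Operating income changes by 2.3431 × -19.3% = -45.2%.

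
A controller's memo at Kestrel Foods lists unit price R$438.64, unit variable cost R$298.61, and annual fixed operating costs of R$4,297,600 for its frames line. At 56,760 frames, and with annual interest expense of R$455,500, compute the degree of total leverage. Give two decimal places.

2.49

Total contribution margin = 56,760 × R$140.03 = R$7,948,102.80.
EBIT = R$7,948,102.80 − R$4,297,600 = R$3,650,502.80. Interest = R$455,500.00, so EBIT − I = R$3,195,002.80.
Degree of total leverage = total CM / (EBIT − interest) = R$7,948,102.80 / R$3,195,002.80 = 2.4877.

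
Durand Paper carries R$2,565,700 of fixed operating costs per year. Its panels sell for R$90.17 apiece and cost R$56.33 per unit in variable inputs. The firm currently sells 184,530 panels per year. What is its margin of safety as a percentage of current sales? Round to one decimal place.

Each unit contributes R$90.17 − R$56.33 = R$33.84. Break-even units = R$2,565,700 ÷ R$33.84 = 75,818.56; break-even revenue = 75,818.56 × R$90.17 = R$6,836,559.37.
Actual sales revenue = 184,530 × R$90.17 = R$16,639,070.10.
Margin of safety = (R$16,639,070.10 − R$6,836,559.37) ÷ R$16,639,070.10 = 58.9%.

58.9%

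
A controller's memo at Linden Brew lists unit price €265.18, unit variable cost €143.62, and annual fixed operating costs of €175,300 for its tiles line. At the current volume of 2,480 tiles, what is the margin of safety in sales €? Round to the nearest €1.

Unit CM = price − variable cost = €265.18 − €143.62 = €121.56. Break-even units = €175,300 ÷ €121.56 = 1,442.09; break-even revenue = 1,442.09 × €265.18 = €382,412.42.
Actual sales revenue = 2,480 × €265.18 = €657,646.40.
Margin of safety = €657,646.40 − €382,412.42 = €275,234.

€275,234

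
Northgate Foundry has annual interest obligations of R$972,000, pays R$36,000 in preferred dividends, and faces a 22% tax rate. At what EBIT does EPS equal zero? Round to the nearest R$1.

R$1,018,154

Grossing the preferred dividend up to pre-tax terms: R$36,000 / (1 − 0.22) = R$46,153.85.
Financial break-even EBIT = interest + D_p ÷ (1 − t) = R$972,000 + R$46,153.85 = R$1,018,153.85.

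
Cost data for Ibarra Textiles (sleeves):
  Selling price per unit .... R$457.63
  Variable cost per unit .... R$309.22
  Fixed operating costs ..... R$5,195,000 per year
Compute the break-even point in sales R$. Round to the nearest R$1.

R$16,019,054

CM per unit = R$457.63 − R$309.22 = R$148.41; CM ratio = R$148.41 / R$457.63 = 0.3243.
Break-even sales = FC ÷ CM ratio = R$5,195,000 × R$457.63 / R$148.41 = R$16,019,054.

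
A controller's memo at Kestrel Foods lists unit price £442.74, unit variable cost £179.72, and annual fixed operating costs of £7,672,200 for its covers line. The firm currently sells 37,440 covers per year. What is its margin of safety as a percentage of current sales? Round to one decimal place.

22.1%

Contribution margin per unit = £442.74 − £179.72 = £263.02. Break-even units = £7,672,200 ÷ £263.02 = 29,169.64; break-even revenue = 29,169.64 × £442.74 = £12,914,568.58.
Current sales = 37,440 × £442.74 = £16,576,185.60.
Margin of safety = (£16,576,185.60 − £12,914,568.58) ÷ £16,576,185.60 = 22.1%.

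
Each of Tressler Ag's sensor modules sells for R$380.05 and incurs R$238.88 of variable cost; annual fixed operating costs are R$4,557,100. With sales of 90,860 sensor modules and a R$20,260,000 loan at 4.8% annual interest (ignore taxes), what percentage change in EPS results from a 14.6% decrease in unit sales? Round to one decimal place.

At 90,860 units, contribution = 90,860 × R$141.17 = R$12,826,706.20.
Operating income = contribution − fixed costs = R$12,826,706.20 − R$4,557,100 = R$8,269,606.20.
Interest = R$972,480.00, so EBIT − I = R$7,297,126.20.
Degree of combined leverage = contribution ÷ (EBIT − I) = R$12,826,706.20 ÷ R$7,297,126.20 = 1.7578.
EPS therefore changes by 1.7578 × (-14.6%) = -25.7%.

-25.7%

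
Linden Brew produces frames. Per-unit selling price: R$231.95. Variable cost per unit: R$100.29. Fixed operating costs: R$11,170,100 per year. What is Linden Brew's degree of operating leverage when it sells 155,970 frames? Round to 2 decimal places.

Contribution at this volume is 155,970 × R$131.66 = R$20,535,010.20.
Operating income = contribution − fixed costs = R$20,535,010.20 − R$11,170,100 = R$9,364,910.20.
So DOL = total CM / EBIT = R$20,535,010.20 / R$9,364,910.20 = 2.1928.

2.19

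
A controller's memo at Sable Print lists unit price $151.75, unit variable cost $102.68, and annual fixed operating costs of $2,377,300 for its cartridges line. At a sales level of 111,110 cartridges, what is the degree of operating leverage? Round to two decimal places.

At 111,110 units, contribution = 111,110 × $49.07 = $5,452,167.70.
Subtracting fixed costs: EBIT = $5,452,167.70 − $2,377,300 = $3,074,867.70.
Degree of operating leverage = $5,452,167.70 / $3,074,867.70 = 1.7731.

1.77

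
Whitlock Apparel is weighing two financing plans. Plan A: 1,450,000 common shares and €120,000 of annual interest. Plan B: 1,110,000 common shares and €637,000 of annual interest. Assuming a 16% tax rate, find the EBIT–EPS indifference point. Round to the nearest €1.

At indifference, (EBIT − 120,000)(1 − t)/1,450,000 = (EBIT − 637,000)(1 − t)/1,110,000.
Cancelling (1 − t) and cross-multiplying: 1,110,000·(EBIT − 120,000) = 1,450,000·(EBIT − 637,000).
Solving, EBIT = (637,000·1,450,000 − 120,000·1,110,000) / (1,450,000 − 1,110,000) = 790,450,000,000 / 340,000 = 2,324,852.94.

€2,324,853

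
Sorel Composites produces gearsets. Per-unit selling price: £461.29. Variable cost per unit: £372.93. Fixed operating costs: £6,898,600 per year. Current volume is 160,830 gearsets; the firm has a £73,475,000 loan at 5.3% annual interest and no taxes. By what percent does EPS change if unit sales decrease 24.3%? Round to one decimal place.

Total contribution margin = 160,830 × £88.36 = £14,210,938.80.
Subtracting fixed costs: EBIT = £14,210,938.80 − £6,898,600 = £7,312,338.80.
After interest of £3,894,175.00, pre-tax earnings = £3,418,163.80.
DCL = total CM / (EBIT − I) = £14,210,938.80 / £3,418,163.80 = 4.1575.
EPS therefore changes by 4.1575 × (-24.3%) = -101.0%.

-101.0%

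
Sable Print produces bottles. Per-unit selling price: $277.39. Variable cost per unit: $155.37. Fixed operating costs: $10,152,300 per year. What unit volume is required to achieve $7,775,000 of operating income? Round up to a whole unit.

146,921 bottles

Contribution margin per unit = $277.39 − $155.37 = $122.02.
Units = (FC + target) / CM = ($10,152,300 + $7,775,000) / $122.02 = 146,921.00, so 146,921 bottles.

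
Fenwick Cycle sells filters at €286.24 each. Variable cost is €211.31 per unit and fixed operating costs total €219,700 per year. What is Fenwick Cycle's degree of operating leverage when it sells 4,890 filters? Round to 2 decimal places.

2.50

Contribution at this volume is 4,890 × €74.93 = €366,407.70.
Operating income = contribution − fixed costs = €366,407.70 − €219,700 = €146,707.70.
So DOL = total CM / EBIT = €366,407.70 / €146,707.70 = 2.4975.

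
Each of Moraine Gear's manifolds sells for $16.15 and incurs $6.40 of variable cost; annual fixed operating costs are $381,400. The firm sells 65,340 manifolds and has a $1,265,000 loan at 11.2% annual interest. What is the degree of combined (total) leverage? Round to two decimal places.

5.59

Contribution at this volume is 65,340 × $9.75 = $637,065.00.
EBIT = $637,065.00 − $381,400 = $255,665.00. Interest = $141,680.00, so EBIT − I = $113,985.00.
DCL = contribution ÷ (EBIT − I) = $637,065.00 ÷ $113,985.00 = 5.5890.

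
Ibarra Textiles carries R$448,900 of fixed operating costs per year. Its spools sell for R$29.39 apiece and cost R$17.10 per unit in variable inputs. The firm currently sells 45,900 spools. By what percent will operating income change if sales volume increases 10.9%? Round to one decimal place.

At 45,900 units, contribution = 45,900 × R$12.29 = R$564,111.00.
Subtracting fixed costs: EBIT = R$564,111.00 − R$448,900 = R$115,211.00.
So DOL = total CM / EBIT = R$564,111.00 / R$115,211.00 = 4.8963.
%ΔEBIT = DOL × %ΔSales = 4.8963 × +10.9% = +53.4%.

+53.4%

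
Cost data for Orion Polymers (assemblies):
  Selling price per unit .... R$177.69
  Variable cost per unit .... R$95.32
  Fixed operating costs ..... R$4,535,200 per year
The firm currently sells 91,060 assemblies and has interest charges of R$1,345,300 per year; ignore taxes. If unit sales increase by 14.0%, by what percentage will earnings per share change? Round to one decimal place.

+64.8%

At 91,060 units, contribution = 91,060 × R$82.37 = R$7,500,612.20.
EBIT = R$7,500,612.20 − R$4,535,200 = R$2,965,412.20.
Interest = R$1,345,300.00, so EBIT − I = R$1,620,112.20.
DCL = total CM / (EBIT − I) = R$7,500,612.20 / R$1,620,112.20 = 4.6297.
%ΔEPS = DCL × %ΔSales = 4.6297 × +14.0% = +64.8%.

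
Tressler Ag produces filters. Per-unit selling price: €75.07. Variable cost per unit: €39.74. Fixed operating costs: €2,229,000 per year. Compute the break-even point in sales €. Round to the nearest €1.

€4,736,231

Contribution margin per unit = €75.07 − €39.74 = €35.33, a CM ratio of €35.33 ÷ €75.07 = 0.4706.
Break-even sales = FC ÷ CM ratio = €2,229,000 × €75.07 / €35.33 = €4,736,231.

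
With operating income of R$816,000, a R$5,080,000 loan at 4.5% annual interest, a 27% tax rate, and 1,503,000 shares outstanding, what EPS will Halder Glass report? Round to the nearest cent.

R$0.29

Interest = R$228,600.00, so EBT = R$816,000 − R$228,600.00 = R$587,400.00.
After tax at 27%: net income = R$587,400.00 × 0.73 = R$428,802.00.
Per share: R$428,802.00 / 1,503,000 shares = R$0.29.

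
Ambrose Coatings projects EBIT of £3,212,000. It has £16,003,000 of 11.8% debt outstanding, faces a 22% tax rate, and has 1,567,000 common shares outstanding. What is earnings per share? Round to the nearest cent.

Interest = £1,888,354.00, so EBT = £3,212,000 − £1,888,354.00 = £1,323,646.00.
Net income = £1,323,646.00 × (1 − 0.22) = £1,032,443.88.
Per share: £1,032,443.88 / 1,567,000 shares = £0.66.

£0.66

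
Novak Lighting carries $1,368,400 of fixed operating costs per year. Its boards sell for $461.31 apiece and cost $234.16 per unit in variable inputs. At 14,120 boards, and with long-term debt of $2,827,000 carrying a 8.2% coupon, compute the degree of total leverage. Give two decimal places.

Contribution at this volume is 14,120 × $227.15 = $3,207,358.00.
Subtracting fixed costs: EBIT = $3,207,358.00 − $1,368,400 = $1,838,958.00. Interest = $231,814.00.
DOL = $3,207,358.00 ÷ $1,838,958.00 = 1.7441; DFL = $1,838,958.00 ÷ $1,607,144.00 = 1.1442.
DCL = DOL × DFL = 1.7441 × 1.1442 = 1.9956.

2.00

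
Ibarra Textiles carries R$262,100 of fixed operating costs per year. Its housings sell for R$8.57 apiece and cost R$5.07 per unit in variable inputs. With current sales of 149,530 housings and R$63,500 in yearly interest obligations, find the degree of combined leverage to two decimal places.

2.65

At 149,530 units, contribution = 149,530 × R$3.50 = R$523,355.00.
EBIT = R$523,355.00 − R$262,100 = R$261,255.00. Interest = R$63,500.00.
DOL = R$523,355.00 ÷ R$261,255.00 = 2.0032; DFL = R$261,255.00 ÷ R$197,755.00 = 1.3211.
DCL = DOL × DFL = 2.0032 × 1.3211 = 2.6464.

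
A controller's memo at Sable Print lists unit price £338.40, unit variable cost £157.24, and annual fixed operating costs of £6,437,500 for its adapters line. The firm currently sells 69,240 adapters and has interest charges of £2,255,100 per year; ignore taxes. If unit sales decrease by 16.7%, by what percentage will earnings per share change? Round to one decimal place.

-54.4%

At 69,240 units, contribution = 69,240 × £181.16 = £12,543,518.40.
Operating income = contribution − fixed costs = £12,543,518.40 − £6,437,500 = £6,106,018.40.
Interest = £2,255,100.00, so EBIT − I = £3,850,918.40.
Degree of combined leverage = contribution ÷ (EBIT − I) = £12,543,518.40 ÷ £3,850,918.40 = 3.2573.
EPS therefore changes by 3.2573 × (-16.7%) = -54.4%.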